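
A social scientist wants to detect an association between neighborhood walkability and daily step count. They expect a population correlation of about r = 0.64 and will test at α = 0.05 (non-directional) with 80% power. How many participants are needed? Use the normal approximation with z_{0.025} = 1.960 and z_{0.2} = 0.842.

Fisher's z: C = ½·ln((1+r)/(1−r)) = ½·ln(4.5556) = 0.7582.
n = ((z_{α/2} + z_β)/C)² + 3.
(1.960 + 0.842) / 0.7582 = 2.802 / 0.7582 = 3.696.
n = 3.696² + 3 = 13.66 + 3 = 16.7.
Round up.

n = 17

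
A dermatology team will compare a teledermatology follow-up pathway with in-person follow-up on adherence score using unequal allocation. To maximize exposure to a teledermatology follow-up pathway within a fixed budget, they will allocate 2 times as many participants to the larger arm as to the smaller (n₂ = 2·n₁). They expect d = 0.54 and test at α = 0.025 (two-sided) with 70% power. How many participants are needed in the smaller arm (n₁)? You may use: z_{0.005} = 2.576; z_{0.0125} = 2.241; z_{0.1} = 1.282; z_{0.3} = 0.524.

With allocation ratio k = n₂/n₁ = 2, Var(x̄₁−x̄₂) = σ²(1/n₁ + 1/(k·n₁)) = σ²·(k+1)/(k·n₁).
So n₁ = (1 + 1/k)·((z_{α/2} + z_β)/d)² = 1.500 × (2.765/0.54)².
n₁ = 1.500 × 26.22 = 39.3.
Round up: n₁ = 40, giving n₂ = 2 × 40 = 80.

n₁ = 40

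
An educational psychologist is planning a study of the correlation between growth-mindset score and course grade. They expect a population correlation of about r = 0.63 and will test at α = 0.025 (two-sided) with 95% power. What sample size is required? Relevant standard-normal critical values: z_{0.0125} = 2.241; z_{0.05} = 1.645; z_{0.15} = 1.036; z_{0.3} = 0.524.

n = 31

Fisher's z: C = ½·ln((1+r)/(1−r)) = ½·ln(4.4054) = 0.7414.
n = ((z_{α/2} + z_β)/C)² + 3.
(2.241 + 1.645) / 0.7414 = 3.886 / 0.7414 = 5.241.
n = 5.241² + 3 = 27.47 + 3 = 30.5.
Round up.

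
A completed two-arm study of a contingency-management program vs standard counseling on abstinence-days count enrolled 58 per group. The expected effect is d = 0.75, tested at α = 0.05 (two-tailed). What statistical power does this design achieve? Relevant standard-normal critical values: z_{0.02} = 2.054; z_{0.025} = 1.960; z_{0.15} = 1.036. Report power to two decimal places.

For two equal groups, power = Φ(d·√(n/2) − z_{α/2}).
d·√(n/2) = 0.75 × √(58/2) = 0.75 × 5.385 = 4.039.
z_β = 4.039 − 1.960 = 2.079.
Power = Φ(2.079) = 0.981.

power ≈ 0.98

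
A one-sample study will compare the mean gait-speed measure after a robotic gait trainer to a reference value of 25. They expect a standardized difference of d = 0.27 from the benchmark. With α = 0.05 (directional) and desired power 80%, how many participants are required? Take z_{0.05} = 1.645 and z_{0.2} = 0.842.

n = 85

For a one-sample test: n = ((z_{α} + z_β) / d)².
z_{α} + z_β = 1.645 + 0.842 = 2.487.
n = (2.487 / 0.27)² = 9.211² = 84.84.
Round up.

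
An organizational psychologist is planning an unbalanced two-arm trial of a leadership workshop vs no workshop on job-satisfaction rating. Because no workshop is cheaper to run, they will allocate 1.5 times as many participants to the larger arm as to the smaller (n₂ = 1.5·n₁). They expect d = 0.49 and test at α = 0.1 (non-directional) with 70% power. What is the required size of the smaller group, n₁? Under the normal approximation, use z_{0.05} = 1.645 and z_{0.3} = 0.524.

With allocation ratio k = n₂/n₁ = 1.5, Var(x̄₁−x̄₂) = σ²(1/n₁ + 1/(k·n₁)) = σ²·(k+1)/(k·n₁).
So n₁ = (1 + 1/k)·((z_{α/2} + z_β)/d)² = 1.667 × (2.169/0.49)².
n₁ = 1.667 × 19.59 = 32.7.
Round up: n₁ = 33, giving n₂ = ⌈1.5 × 33⌉ = ⌈49.5⌉ = 50.

n₁ = 33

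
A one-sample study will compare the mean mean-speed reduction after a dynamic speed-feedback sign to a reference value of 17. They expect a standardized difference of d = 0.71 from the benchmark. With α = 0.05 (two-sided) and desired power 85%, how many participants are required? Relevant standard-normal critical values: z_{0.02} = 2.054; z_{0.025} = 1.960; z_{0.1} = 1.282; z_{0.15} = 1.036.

For a one-sample test: n = ((z_{α/2} + z_β) / d)².
z_{α/2} + z_β = 1.960 + 1.036 = 2.996.
n = (2.996 / 0.71)² = 4.220² = 17.81.
Round up.

n = 18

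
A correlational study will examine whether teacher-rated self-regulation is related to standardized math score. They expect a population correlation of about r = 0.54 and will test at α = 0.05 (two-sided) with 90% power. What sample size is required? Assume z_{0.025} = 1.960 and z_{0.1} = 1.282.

n = 32

Fisher's z: C = ½·ln((1+r)/(1−r)) = ½·ln(3.3478) = 0.6042.
n = ((z_{α/2} + z_β)/C)² + 3.
(1.960 + 1.282) / 0.6042 = 3.242 / 0.6042 = 5.366.
n = 5.366² + 3 = 28.79 + 3 = 31.8.
Round up.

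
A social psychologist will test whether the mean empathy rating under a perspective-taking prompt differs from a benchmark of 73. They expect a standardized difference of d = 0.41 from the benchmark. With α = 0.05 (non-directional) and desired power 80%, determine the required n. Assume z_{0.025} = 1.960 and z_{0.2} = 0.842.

n = 47

For a one-sample test: n = ((z_{α/2} + z_β) / d)².
z_{α/2} + z_β = 1.960 + 0.842 = 2.802.
n = (2.802 / 0.41)² = 6.834² = 46.71.
Round up.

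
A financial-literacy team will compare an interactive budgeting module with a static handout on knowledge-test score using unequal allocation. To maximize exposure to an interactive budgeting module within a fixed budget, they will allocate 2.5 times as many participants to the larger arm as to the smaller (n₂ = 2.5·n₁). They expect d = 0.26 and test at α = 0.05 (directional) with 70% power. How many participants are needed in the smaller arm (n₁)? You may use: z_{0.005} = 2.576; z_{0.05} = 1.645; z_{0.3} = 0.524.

With allocation ratio k = n₂/n₁ = 2.5, Var(x̄₁−x̄₂) = σ²(1/n₁ + 1/(k·n₁)) = σ²·(k+1)/(k·n₁).
So n₁ = (1 + 1/k)·((z_{α} + z_β)/d)² = 1.400 × (2.169/0.26)².
n₁ = 1.400 × 69.59 = 97.4.
Round up: n₁ = 98, giving n₂ = 2.5 × 98 = 245.

n₁ = 98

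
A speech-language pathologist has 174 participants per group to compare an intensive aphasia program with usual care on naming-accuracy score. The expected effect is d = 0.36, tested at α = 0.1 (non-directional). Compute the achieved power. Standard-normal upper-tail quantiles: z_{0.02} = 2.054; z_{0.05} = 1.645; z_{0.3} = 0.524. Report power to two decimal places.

power ≈ 0.96

For two equal groups, power = Φ(d·√(n/2) − z_{α/2}).
d·√(n/2) = 0.36 × √(174/2) = 0.36 × 9.327 = 3.358.
z_β = 3.358 − 1.645 = 1.713.
Power = Φ(1.713) = 0.957.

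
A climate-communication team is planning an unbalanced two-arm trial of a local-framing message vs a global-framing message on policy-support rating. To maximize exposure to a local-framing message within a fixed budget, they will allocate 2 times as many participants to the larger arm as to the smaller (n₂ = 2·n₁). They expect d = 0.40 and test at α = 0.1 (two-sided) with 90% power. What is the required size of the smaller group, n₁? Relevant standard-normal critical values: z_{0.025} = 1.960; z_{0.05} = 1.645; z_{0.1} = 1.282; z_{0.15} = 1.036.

n₁ = 81

With allocation ratio k = n₂/n₁ = 2, Var(x̄₁−x̄₂) = σ²(1/n₁ + 1/(k·n₁)) = σ²·(k+1)/(k·n₁).
So n₁ = (1 + 1/k)·((z_{α/2} + z_β)/d)² = 1.500 × (2.927/0.40)².
n₁ = 1.500 × 53.55 = 80.3.
Round up: n₁ = 81, giving n₂ = 2 × 81 = 162.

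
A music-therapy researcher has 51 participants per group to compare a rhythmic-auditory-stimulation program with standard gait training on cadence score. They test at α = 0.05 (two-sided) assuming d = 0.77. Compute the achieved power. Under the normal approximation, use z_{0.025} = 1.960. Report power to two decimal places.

For two equal groups, power = Φ(d·√(n/2) − z_{α/2}).
d·√(n/2) = 0.77 × √(51/2) = 0.77 × 5.050 = 3.888.
z_β = 3.888 − 1.960 = 1.928.
Power = Φ(1.928) = 0.973.

power ≈ 0.97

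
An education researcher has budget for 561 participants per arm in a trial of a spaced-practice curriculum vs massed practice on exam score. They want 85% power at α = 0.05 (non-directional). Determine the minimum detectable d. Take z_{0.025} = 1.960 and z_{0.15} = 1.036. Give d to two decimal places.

d_min ≈ 0.18

For two independent groups of n = 561 each: d_min = (z_{α/2} + z_β)·√(2/n).
z-sum = 1.960 + 1.036 = 2.996.
d_min = 2.996 × √(2/561) = 2.996 × 0.0597 = 0.179.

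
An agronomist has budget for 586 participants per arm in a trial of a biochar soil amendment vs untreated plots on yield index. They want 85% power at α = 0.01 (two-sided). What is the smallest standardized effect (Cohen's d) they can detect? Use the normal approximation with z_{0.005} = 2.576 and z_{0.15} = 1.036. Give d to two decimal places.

For two independent groups of n = 586 each: d_min = (z_{α/2} + z_β)·√(2/n).
z-sum = 2.576 + 1.036 = 3.612.
d_min = 3.612 × √(2/586) = 3.612 × 0.0584 = 0.211.

d_min ≈ 0.21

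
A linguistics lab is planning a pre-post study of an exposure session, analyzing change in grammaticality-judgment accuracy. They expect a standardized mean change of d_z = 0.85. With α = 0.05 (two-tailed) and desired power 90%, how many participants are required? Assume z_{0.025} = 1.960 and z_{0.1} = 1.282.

For a paired (one-sample on differences) test: n = ((z_{α/2} + z_β) / d)².
z_{α/2} + z_β = 1.960 + 1.282 = 3.242.
n = (3.242 / 0.85)² = 3.814² = 14.55.
Round up.

n = 15 pairs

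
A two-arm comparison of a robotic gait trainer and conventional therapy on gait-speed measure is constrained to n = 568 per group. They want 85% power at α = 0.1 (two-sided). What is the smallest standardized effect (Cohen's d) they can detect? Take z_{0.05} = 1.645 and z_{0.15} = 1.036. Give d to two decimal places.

d_min ≈ 0.16

For two independent groups of n = 568 each: d_min = (z_{α/2} + z_β)·√(2/n).
z-sum = 1.645 + 1.036 = 2.681.
d_min = 2.681 × √(2/568) = 2.681 × 0.0593 = 0.159.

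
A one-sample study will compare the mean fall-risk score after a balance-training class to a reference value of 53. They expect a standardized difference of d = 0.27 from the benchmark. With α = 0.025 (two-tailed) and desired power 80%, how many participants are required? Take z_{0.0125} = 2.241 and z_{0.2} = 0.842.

n = 131

For a one-sample test: n = ((z_{α/2} + z_β) / d)².
z_{α/2} + z_β = 2.241 + 0.842 = 3.083.
n = (3.083 / 0.27)² = 11.419² = 130.38.
Round up.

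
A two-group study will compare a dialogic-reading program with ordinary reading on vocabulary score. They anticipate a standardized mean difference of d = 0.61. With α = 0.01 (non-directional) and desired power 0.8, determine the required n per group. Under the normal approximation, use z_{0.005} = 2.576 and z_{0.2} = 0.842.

n = 63 per group

For two independent groups with equal n: n = 2·((z_{α/2} + z_β) / d)².
z_{α/2} + z_β = 2.576 + 0.842 = 3.418.
n = 2 × (3.418 / 0.61)² = 2 × 5.603² = 2 × 31.40 = 62.8.
Round up to the next whole participant.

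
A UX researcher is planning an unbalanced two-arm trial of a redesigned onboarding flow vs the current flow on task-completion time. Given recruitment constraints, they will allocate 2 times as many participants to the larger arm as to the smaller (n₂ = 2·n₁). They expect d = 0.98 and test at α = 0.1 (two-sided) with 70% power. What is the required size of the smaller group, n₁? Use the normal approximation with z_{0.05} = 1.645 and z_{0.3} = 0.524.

n₁ = 8

With allocation ratio k = n₂/n₁ = 2, Var(x̄₁−x̄₂) = σ²(1/n₁ + 1/(k·n₁)) = σ²·(k+1)/(k·n₁).
So n₁ = (1 + 1/k)·((z_{α/2} + z_β)/d)² = 1.500 × (2.169/0.98)².
n₁ = 1.500 × 4.90 = 7.3.
Round up: n₁ = 8, giving n₂ = 2 × 8 = 16.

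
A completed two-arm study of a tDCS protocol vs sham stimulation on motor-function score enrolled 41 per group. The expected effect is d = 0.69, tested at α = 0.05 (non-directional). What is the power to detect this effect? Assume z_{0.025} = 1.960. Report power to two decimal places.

power ≈ 0.88

For two equal groups, power = Φ(d·√(n/2) − z_{α/2}).
d·√(n/2) = 0.69 × √(41/2) = 0.69 × 4.528 = 3.124.
z_β = 3.124 − 1.960 = 1.164.
Power = Φ(1.164) = 0.878.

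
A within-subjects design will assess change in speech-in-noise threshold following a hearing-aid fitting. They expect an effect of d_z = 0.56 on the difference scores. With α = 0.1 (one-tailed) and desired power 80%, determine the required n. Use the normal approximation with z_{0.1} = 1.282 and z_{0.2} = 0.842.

For a paired (one-sample on differences) test: n = ((z_{α} + z_β) / d)².
z_{α} + z_β = 1.282 + 0.842 = 2.124.
n = (2.124 / 0.56)² = 3.793² = 14.39.
Round up.

n = 15 pairs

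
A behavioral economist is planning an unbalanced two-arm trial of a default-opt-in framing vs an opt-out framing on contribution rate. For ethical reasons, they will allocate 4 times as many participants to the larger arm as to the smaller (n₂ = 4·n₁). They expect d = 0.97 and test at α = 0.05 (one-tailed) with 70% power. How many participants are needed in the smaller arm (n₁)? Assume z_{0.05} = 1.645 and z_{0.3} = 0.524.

With allocation ratio k = n₂/n₁ = 4, Var(x̄₁−x̄₂) = σ²(1/n₁ + 1/(k·n₁)) = σ²·(k+1)/(k·n₁).
So n₁ = (1 + 1/k)·((z_{α} + z_β)/d)² = 1.250 × (2.169/0.97)².
n₁ = 1.250 × 5.00 = 6.3.
Round up: n₁ = 7, giving n₂ = 4 × 7 = 28.

n₁ = 7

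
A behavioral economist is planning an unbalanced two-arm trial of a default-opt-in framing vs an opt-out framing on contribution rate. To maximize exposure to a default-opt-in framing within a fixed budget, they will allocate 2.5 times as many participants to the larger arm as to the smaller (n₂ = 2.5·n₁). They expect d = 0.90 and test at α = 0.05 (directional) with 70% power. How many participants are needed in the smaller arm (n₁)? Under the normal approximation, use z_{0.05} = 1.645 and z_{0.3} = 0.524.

n₁ = 9

With allocation ratio k = n₂/n₁ = 2.5, Var(x̄₁−x̄₂) = σ²(1/n₁ + 1/(k·n₁)) = σ²·(k+1)/(k·n₁).
So n₁ = (1 + 1/k)·((z_{α} + z_β)/d)² = 1.400 × (2.169/0.90)².
n₁ = 1.400 × 5.81 = 8.1.
Round up: n₁ = 9, giving n₂ = ⌈2.5 × 9⌉ = ⌈22.5⌉ = 23.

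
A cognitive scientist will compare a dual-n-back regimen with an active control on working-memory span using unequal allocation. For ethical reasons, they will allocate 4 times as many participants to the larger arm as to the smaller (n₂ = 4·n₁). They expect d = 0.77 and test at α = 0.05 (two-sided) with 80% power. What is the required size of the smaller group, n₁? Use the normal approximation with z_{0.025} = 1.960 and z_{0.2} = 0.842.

n₁ = 17

With allocation ratio k = n₂/n₁ = 4, Var(x̄₁−x̄₂) = σ²(1/n₁ + 1/(k·n₁)) = σ²·(k+1)/(k·n₁).
So n₁ = (1 + 1/k)·((z_{α/2} + z_β)/d)² = 1.250 × (2.802/0.77)².
n₁ = 1.250 × 13.24 = 16.6.
Round up: n₁ = 17, giving n₂ = 4 × 17 = 68.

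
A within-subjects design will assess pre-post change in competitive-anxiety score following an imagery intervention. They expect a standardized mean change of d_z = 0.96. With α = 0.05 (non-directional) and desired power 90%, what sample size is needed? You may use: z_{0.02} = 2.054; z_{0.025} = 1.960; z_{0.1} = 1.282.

n = 12 pairs

For a paired (one-sample on differences) test: n = ((z_{α/2} + z_β) / d)².
z_{α/2} + z_β = 1.960 + 1.282 = 3.242.
n = (3.242 / 0.96)² = 3.377² = 11.40.
Round up.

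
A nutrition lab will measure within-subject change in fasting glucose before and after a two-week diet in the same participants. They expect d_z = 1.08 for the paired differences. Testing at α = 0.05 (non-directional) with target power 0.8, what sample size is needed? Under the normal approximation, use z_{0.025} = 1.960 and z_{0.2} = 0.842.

For a paired (one-sample on differences) test: n = ((z_{α/2} + z_β) / d)².
z_{α/2} + z_β = 1.960 + 0.842 = 2.802.
n = (2.802 / 1.08)² = 2.594² = 6.73.
Round up.

n = 7 pairs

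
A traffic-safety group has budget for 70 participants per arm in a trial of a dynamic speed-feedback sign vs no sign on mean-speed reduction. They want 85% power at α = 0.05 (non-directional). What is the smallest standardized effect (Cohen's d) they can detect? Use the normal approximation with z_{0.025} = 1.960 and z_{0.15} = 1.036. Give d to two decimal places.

d_min ≈ 0.51

For two independent groups of n = 70 each: d_min = (z_{α/2} + z_β)·√(2/n).
z-sum = 1.960 + 1.036 = 2.996.
d_min = 2.996 × √(2/70) = 2.996 × 0.1690 = 0.506.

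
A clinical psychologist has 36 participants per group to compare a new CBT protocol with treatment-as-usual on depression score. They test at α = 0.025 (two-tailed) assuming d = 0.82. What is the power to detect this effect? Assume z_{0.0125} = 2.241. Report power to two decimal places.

power ≈ 0.89

For two equal groups, power = Φ(d·√(n/2) − z_{α/2}).
d·√(n/2) = 0.82 × √(36/2) = 0.82 × 4.243 = 3.479.
z_β = 3.479 − 2.241 = 1.238.
Power = Φ(1.238) = 0.892.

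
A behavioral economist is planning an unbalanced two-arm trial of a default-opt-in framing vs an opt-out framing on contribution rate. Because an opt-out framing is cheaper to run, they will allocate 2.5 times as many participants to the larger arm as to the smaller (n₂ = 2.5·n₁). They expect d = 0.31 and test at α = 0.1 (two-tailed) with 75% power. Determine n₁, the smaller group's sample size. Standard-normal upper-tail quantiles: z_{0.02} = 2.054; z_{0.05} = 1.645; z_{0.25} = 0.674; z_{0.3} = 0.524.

With allocation ratio k = n₂/n₁ = 2.5, Var(x̄₁−x̄₂) = σ²(1/n₁ + 1/(k·n₁)) = σ²·(k+1)/(k·n₁).
So n₁ = (1 + 1/k)·((z_{α/2} + z_β)/d)² = 1.400 × (2.319/0.31)².
n₁ = 1.400 × 55.96 = 78.3.
Round up: n₁ = 79, giving n₂ = ⌈2.5 × 79⌉ = ⌈197.5⌉ = 198.

n₁ = 79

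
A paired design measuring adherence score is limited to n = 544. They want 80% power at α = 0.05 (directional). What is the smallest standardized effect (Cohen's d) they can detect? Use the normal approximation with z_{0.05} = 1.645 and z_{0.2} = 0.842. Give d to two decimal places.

d_min ≈ 0.11

For a single sample (or paired design) of n = 544: d_min = (z_{α} + z_β)/√n.
z-sum = 1.645 + 0.842 = 2.487.
d_min = 2.487 / √544 = 2.487 / 23.324 = 0.107.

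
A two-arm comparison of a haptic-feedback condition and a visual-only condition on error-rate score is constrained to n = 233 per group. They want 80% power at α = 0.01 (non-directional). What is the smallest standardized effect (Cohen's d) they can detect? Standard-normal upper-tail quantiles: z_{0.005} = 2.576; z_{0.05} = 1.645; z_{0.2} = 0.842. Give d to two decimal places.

d_min ≈ 0.32

For two independent groups of n = 233 each: d_min = (z_{α/2} + z_β)·√(2/n).
z-sum = 2.576 + 0.842 = 3.418.
d_min = 3.418 × √(2/233) = 3.418 × 0.0926 = 0.317.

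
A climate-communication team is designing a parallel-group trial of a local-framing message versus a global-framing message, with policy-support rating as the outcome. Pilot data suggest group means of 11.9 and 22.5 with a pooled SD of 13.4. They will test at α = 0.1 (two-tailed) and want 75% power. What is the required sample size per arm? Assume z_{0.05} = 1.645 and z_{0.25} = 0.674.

Cohen's d = |M₁ − M₂| / SD_pooled = |11.9 − 22.5| / 13.4 = 10.6 / 13.4 = 0.791.
For two independent groups with equal n: n = 2·((z_{α/2} + z_β) / d)².
z_{α/2} + z_β = 1.645 + 0.674 = 2.319.
n = 2 × (2.319 / 0.791)² = 2 × 2.932² = 2 × 8.60 = 17.2.
Round up to the next whole participant.

n = 18 per group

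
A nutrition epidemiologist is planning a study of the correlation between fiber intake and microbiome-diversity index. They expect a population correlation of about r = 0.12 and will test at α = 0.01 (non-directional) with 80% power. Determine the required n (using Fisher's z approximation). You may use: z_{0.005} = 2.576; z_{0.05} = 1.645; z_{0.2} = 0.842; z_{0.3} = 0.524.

n = 807

Fisher's z: C = ½·ln((1+r)/(1−r)) = ½·ln(1.2727) = 0.1206.
n = ((z_{α/2} + z_β)/C)² + 3.
(2.576 + 0.842) / 0.1206 = 3.418 / 0.1206 = 28.342.
n = 28.342² + 3 = 803.25 + 3 = 806.2.
Round up.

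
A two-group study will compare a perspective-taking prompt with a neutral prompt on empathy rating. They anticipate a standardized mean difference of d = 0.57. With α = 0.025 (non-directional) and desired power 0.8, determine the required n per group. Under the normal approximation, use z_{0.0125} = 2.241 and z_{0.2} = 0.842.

n = 59 per group

For two independent groups with equal n: n = 2·((z_{α/2} + z_β) / d)².
z_{α/2} + z_β = 2.241 + 0.842 = 3.083.
n = 2 × (3.083 / 0.57)² = 2 × 5.409² = 2 × 29.25 = 58.5.
Round up to the next whole participant.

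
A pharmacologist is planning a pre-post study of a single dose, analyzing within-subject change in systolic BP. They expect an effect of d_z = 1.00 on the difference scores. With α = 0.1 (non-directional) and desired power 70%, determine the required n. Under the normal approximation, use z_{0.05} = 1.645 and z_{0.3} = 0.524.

For a paired (one-sample on differences) test: n = ((z_{α/2} + z_β) / d)².
z_{α/2} + z_β = 1.645 + 0.524 = 2.169.
n = (2.169 / 1.00)² = 2.169² = 4.70.
Round up.

n = 5 pairs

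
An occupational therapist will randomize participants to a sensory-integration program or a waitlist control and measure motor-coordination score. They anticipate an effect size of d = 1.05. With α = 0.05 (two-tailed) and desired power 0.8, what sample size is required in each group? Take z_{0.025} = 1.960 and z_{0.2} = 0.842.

For two independent groups with equal n: n = 2·((z_{α/2} + z_β) / d)².
z_{α/2} + z_β = 1.960 + 0.842 = 2.802.
n = 2 × (2.802 / 1.05)² = 2 × 2.669² = 2 × 7.12 = 14.2.
Round up to the next whole participant.

n = 15 per group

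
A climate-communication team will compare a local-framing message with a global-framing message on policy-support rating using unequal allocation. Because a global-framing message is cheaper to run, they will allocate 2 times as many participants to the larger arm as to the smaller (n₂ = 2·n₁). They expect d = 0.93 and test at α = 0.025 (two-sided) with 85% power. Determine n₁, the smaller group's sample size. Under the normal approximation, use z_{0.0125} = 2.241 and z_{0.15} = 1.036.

n₁ = 19

With allocation ratio k = n₂/n₁ = 2, Var(x̄₁−x̄₂) = σ²(1/n₁ + 1/(k·n₁)) = σ²·(k+1)/(k·n₁).
So n₁ = (1 + 1/k)·((z_{α/2} + z_β)/d)² = 1.500 × (3.277/0.93)².
n₁ = 1.500 × 12.42 = 18.6.
Round up: n₁ = 19, giving n₂ = 2 × 19 = 38.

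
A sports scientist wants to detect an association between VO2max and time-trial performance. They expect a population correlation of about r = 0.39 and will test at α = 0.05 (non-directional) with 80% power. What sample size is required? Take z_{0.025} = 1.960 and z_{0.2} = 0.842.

Fisher's z: C = ½·ln((1+r)/(1−r)) = ½·ln(2.2787) = 0.4118.
n = ((z_{α/2} + z_β)/C)² + 3.
(1.960 + 0.842) / 0.4118 = 2.802 / 0.4118 = 6.804.
n = 6.804² + 3 = 46.30 + 3 = 49.3.
Round up.

n = 50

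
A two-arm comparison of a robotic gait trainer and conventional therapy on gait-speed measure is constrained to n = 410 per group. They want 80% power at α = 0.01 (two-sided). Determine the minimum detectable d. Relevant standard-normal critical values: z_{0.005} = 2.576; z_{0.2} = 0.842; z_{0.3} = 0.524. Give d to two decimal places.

d_min ≈ 0.24

For two independent groups of n = 410 each: d_min = (z_{α/2} + z_β)·√(2/n).
z-sum = 2.576 + 0.842 = 3.418.
d_min = 3.418 × √(2/410) = 3.418 × 0.0698 = 0.239.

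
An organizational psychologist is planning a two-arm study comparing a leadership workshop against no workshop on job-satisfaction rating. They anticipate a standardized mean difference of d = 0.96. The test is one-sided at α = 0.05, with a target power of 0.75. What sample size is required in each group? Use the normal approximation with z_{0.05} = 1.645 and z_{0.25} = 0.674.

n = 12 per group

For two independent groups with equal n: n = 2·((z_{α} + z_β) / d)².
z_{α} + z_β = 1.645 + 0.674 = 2.319.
n = 2 × (2.319 / 0.96)² = 2 × 2.416² = 2 × 5.84 = 11.7.
Round up to the next whole participant.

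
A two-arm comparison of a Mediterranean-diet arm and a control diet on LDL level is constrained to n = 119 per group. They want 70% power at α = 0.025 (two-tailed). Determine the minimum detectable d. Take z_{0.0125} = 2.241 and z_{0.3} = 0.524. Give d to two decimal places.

For two independent groups of n = 119 each: d_min = (z_{α/2} + z_β)·√(2/n).
z-sum = 2.241 + 0.524 = 2.765.
d_min = 2.765 × √(2/119) = 2.765 × 0.1296 = 0.358.

d_min ≈ 0.36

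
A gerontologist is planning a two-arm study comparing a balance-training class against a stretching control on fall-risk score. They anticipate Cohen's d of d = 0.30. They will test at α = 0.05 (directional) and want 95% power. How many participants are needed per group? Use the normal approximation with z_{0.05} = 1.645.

For two independent groups with equal n: n = 2·((z_{α} + z_β) / d)².
z_{α} + z_β = 1.645 + 1.645 = 3.290.
n = 2 × (3.290 / 0.30)² = 2 × 10.967² = 2 × 120.27 = 240.5.
Round up to the next whole participant.

n = 241 per group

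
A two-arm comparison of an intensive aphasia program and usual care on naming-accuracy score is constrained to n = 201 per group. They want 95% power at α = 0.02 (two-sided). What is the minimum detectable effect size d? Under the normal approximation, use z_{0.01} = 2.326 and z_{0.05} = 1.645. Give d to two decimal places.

For two independent groups of n = 201 each: d_min = (z_{α/2} + z_β)·√(2/n).
z-sum = 2.326 + 1.645 = 3.971.
d_min = 3.971 × √(2/201) = 3.971 × 0.0998 = 0.396.

d_min ≈ 0.40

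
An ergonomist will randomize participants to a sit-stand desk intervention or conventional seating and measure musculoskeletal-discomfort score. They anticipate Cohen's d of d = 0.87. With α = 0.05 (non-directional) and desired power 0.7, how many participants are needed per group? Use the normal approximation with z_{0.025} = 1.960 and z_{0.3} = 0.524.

n = 17 per group

For two independent groups with equal n: n = 2·((z_{α/2} + z_β) / d)².
z_{α/2} + z_β = 1.960 + 0.524 = 2.484.
n = 2 × (2.484 / 0.87)² = 2 × 2.855² = 2 × 8.15 = 16.3.
Round up to the next whole participant.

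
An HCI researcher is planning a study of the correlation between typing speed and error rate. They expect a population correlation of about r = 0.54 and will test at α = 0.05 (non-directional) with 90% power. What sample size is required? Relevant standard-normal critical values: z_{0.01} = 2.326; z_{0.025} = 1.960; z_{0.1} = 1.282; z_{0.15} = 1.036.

Fisher's z: C = ½·ln((1+r)/(1−r)) = ½·ln(3.3478) = 0.6042.
n = ((z_{α/2} + z_β)/C)² + 3.
(1.960 + 1.282) / 0.6042 = 3.242 / 0.6042 = 5.366.
n = 5.366² + 3 = 28.79 + 3 = 31.8.
Round up.

n = 32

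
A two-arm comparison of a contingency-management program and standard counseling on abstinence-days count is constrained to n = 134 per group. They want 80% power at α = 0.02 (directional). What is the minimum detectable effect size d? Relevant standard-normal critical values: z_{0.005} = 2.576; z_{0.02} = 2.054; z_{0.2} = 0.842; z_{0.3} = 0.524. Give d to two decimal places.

For two independent groups of n = 134 each: d_min = (z_{α} + z_β)·√(2/n).
z-sum = 2.054 + 0.842 = 2.896.
d_min = 2.896 × √(2/134) = 2.896 × 0.1222 = 0.354.

d_min ≈ 0.35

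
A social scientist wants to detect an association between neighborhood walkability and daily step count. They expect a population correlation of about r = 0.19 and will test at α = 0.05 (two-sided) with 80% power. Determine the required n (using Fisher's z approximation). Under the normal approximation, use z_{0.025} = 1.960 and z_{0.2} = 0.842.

Fisher's z: C = ½·ln((1+r)/(1−r)) = ½·ln(1.4691) = 0.1923.
n = ((z_{α/2} + z_β)/C)² + 3.
(1.960 + 0.842) / 0.1923 = 2.802 / 0.1923 = 14.571.
n = 14.571² + 3 = 212.31 + 3 = 215.3.
Round up.

n = 216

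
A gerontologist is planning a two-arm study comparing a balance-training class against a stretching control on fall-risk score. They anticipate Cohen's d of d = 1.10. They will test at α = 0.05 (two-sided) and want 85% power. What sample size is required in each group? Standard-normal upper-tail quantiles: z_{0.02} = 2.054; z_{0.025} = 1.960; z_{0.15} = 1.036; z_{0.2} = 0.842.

For two independent groups with equal n: n = 2·((z_{α/2} + z_β) / d)².
z_{α/2} + z_β = 1.960 + 1.036 = 2.996.
n = 2 × (2.996 / 1.10)² = 2 × 2.724² = 2 × 7.42 = 14.8.
Round up to the next whole participant.

n = 15 per group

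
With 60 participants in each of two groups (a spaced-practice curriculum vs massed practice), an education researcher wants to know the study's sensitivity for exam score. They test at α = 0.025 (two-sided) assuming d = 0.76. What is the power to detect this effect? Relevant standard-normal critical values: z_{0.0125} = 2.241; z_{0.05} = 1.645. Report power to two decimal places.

For two equal groups, power = Φ(d·√(n/2) − z_{α/2}).
d·√(n/2) = 0.76 × √(60/2) = 0.76 × 5.477 = 4.163.
z_β = 4.163 − 2.241 = 1.922.
Power = Φ(1.922) = 0.973.

power ≈ 0.97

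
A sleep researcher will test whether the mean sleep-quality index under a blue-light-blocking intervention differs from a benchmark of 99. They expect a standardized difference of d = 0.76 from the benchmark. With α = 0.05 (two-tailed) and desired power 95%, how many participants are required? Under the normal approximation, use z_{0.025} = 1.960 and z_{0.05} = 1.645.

n = 23

For a one-sample test: n = ((z_{α/2} + z_β) / d)².
z_{α/2} + z_β = 1.960 + 1.645 = 3.605.
n = (3.605 / 0.76)² = 4.743² = 22.50.
Round up.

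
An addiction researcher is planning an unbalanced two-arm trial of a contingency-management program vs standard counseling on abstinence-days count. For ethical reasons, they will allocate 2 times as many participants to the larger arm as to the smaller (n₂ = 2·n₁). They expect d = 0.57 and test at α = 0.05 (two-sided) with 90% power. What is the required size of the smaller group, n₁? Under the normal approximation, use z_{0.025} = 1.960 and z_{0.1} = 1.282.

n₁ = 49

With allocation ratio k = n₂/n₁ = 2, Var(x̄₁−x̄₂) = σ²(1/n₁ + 1/(k·n₁)) = σ²·(k+1)/(k·n₁).
So n₁ = (1 + 1/k)·((z_{α/2} + z_β)/d)² = 1.500 × (3.242/0.57)².
n₁ = 1.500 × 32.35 = 48.5.
Round up: n₁ = 49, giving n₂ = 2 × 49 = 98.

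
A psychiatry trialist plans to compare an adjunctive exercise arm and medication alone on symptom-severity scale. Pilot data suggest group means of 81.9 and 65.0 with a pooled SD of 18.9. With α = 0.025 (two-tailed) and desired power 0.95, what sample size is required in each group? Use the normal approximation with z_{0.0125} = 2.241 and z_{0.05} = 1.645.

Cohen's d = |M₁ − M₂| / SD_pooled = |81.9 − 65.0| / 18.9 = 16.9 / 18.9 = 0.894.
For two independent groups with equal n: n = 2·((z_{α/2} + z_β) / d)².
z_{α/2} + z_β = 2.241 + 1.645 = 3.886.
n = 2 × (3.886 / 0.894)² = 2 × 4.347² = 2 × 18.89 = 37.8.
Round up to the next whole participant.

n = 38 per group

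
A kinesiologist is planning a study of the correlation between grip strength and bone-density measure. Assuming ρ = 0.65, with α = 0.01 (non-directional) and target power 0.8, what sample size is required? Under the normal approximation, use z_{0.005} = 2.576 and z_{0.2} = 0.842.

Fisher's z: C = ½·ln((1+r)/(1−r)) = ½·ln(4.7143) = 0.7753.
n = ((z_{α/2} + z_β)/C)² + 3.
(2.576 + 0.842) / 0.7753 = 3.418 / 0.7753 = 4.409.
n = 4.409² + 3 = 19.44 + 3 = 22.4.
Round up.

n = 23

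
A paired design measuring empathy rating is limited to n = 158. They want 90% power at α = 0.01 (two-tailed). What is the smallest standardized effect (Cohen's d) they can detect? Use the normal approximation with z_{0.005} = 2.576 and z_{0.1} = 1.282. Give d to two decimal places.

d_min ≈ 0.31

For a single sample (or paired design) of n = 158: d_min = (z_{α/2} + z_β)/√n.
z-sum = 2.576 + 1.282 = 3.858.
d_min = 3.858 / √158 = 3.858 / 12.570 = 0.307.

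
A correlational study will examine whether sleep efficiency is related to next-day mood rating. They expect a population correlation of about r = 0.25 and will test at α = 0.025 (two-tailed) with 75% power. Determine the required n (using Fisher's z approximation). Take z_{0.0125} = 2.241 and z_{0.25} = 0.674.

n = 134

Fisher's z: C = ½·ln((1+r)/(1−r)) = ½·ln(1.6667) = 0.2554.
n = ((z_{α/2} + z_β)/C)² + 3.
(2.241 + 0.674) / 0.2554 = 2.915 / 0.2554 = 11.413.
n = 11.413² + 3 = 130.27 + 3 = 133.3.
Round up.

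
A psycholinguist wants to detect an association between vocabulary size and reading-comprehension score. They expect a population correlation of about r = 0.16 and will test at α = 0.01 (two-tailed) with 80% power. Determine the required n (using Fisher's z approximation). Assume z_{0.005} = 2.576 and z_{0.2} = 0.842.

n = 452

Fisher's z: C = ½·ln((1+r)/(1−r)) = ½·ln(1.3810) = 0.1614.
n = ((z_{α/2} + z_β)/C)² + 3.
(2.576 + 0.842) / 0.1614 = 3.418 / 0.1614 = 21.177.
n = 21.177² + 3 = 448.47 + 3 = 451.5.
Round up.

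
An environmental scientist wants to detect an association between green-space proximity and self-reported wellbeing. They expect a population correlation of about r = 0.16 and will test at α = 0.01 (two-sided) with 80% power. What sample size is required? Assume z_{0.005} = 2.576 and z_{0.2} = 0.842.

n = 452

Fisher's z: C = ½·ln((1+r)/(1−r)) = ½·ln(1.3810) = 0.1614.
n = ((z_{α/2} + z_β)/C)² + 3.
(2.576 + 0.842) / 0.1614 = 3.418 / 0.1614 = 21.177.
n = 21.177² + 3 = 448.47 + 3 = 451.5.
Round up.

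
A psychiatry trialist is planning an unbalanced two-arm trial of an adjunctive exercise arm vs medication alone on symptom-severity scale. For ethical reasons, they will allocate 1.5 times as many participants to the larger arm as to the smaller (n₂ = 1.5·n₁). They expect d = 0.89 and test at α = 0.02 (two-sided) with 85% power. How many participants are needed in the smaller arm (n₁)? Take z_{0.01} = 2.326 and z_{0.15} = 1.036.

n₁ = 24

With allocation ratio k = n₂/n₁ = 1.5, Var(x̄₁−x̄₂) = σ²(1/n₁ + 1/(k·n₁)) = σ²·(k+1)/(k·n₁).
So n₁ = (1 + 1/k)·((z_{α/2} + z_β)/d)² = 1.667 × (3.362/0.89)².
n₁ = 1.667 × 14.27 = 23.8.
Round up: n₁ = 24, giving n₂ = 1.5 × 24 = 36.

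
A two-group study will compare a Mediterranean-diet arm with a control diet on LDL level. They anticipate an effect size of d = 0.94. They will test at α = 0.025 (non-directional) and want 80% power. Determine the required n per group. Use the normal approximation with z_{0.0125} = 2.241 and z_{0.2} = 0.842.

n = 22 per group

For two independent groups with equal n: n = 2·((z_{α/2} + z_β) / d)².
z_{α/2} + z_β = 2.241 + 0.842 = 3.083.
n = 2 × (3.083 / 0.94)² = 2 × 3.280² = 2 × 10.76 = 21.5.
Round up to the next whole participant.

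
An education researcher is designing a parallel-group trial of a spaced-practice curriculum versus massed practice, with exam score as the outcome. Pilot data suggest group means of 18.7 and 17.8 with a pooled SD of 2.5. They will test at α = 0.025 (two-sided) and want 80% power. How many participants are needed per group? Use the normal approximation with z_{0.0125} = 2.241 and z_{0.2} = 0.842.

Cohen's d = |M₁ − M₂| / SD_pooled = |18.7 − 17.8| / 2.5 = 0.9 / 2.5 = 0.360.
For two independent groups with equal n: n = 2·((z_{α/2} + z_β) / d)².
z_{α/2} + z_β = 2.241 + 0.842 = 3.083.
n = 2 × (3.083 / 0.360)² = 2 × 8.564² = 2 × 73.34 = 146.7.
Round up to the next whole participant.

n = 147 per group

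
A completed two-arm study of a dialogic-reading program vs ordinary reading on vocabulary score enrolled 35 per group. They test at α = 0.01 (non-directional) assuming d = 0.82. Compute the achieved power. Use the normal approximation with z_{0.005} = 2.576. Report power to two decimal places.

power ≈ 0.80

For two equal groups, power = Φ(d·√(n/2) − z_{α/2}).
d·√(n/2) = 0.82 × √(35/2) = 0.82 × 4.183 = 3.430.
z_β = 3.430 − 2.576 = 0.854.
Power = Φ(0.854) = 0.804.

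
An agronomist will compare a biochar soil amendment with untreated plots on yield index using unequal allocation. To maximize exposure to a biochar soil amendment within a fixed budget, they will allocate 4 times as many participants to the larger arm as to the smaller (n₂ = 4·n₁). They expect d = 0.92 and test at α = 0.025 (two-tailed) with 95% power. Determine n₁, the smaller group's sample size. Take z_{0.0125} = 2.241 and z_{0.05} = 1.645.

With allocation ratio k = n₂/n₁ = 4, Var(x̄₁−x̄₂) = σ²(1/n₁ + 1/(k·n₁)) = σ²·(k+1)/(k·n₁).
So n₁ = (1 + 1/k)·((z_{α/2} + z_β)/d)² = 1.250 × (3.886/0.92)².
n₁ = 1.250 × 17.84 = 22.3.
Round up: n₁ = 23, giving n₂ = 4 × 23 = 92.

n₁ = 23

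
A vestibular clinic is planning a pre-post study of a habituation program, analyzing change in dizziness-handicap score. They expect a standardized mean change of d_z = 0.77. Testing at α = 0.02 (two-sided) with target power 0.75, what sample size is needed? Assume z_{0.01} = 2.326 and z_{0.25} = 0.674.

n = 16 pairs

For a paired (one-sample on differences) test: n = ((z_{α/2} + z_β) / d)².
z_{α/2} + z_β = 2.326 + 0.674 = 3.000.
n = (3.000 / 0.77)² = 3.896² = 15.18.
Round up.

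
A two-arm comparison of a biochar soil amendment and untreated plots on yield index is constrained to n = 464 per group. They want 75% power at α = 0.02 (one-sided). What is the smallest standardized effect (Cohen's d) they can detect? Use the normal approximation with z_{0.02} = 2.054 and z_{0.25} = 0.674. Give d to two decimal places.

d_min ≈ 0.18

For two independent groups of n = 464 each: d_min = (z_{α} + z_β)·√(2/n).
z-sum = 2.054 + 0.674 = 2.728.
d_min = 2.728 × √(2/464) = 2.728 × 0.0657 = 0.179.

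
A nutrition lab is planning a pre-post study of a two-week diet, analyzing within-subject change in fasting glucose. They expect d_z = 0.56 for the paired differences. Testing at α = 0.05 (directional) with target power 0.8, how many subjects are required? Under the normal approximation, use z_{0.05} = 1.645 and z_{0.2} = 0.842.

For a paired (one-sample on differences) test: n = ((z_{α} + z_β) / d)².
z_{α} + z_β = 1.645 + 0.842 = 2.487.
n = (2.487 / 0.56)² = 4.441² = 19.72.
Round up.

n = 20 pairs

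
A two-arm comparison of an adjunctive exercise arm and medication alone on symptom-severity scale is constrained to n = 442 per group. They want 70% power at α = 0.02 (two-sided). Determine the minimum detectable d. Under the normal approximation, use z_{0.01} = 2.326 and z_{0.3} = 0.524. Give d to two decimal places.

d_min ≈ 0.19

For two independent groups of n = 442 each: d_min = (z_{α/2} + z_β)·√(2/n).
z-sum = 2.326 + 0.524 = 2.850.
d_min = 2.850 × √(2/442) = 2.850 × 0.0673 = 0.192.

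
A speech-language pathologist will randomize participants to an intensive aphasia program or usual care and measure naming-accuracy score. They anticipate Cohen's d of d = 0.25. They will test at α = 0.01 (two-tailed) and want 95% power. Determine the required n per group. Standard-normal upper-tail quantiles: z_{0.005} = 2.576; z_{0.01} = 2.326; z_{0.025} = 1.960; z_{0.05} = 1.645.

For two independent groups with equal n: n = 2·((z_{α/2} + z_β) / d)².
z_{α/2} + z_β = 2.576 + 1.645 = 4.221.
n = 2 × (4.221 / 0.25)² = 2 × 16.884² = 2 × 285.07 = 570.1.
Round up to the next whole participant.

n = 571 per group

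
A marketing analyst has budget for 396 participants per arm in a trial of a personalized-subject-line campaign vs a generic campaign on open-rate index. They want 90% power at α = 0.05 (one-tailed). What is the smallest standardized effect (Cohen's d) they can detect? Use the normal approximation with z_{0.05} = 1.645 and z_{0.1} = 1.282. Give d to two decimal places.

For two independent groups of n = 396 each: d_min = (z_{α} + z_β)·√(2/n).
z-sum = 1.645 + 1.282 = 2.927.
d_min = 2.927 × √(2/396) = 2.927 × 0.0711 = 0.208.

d_min ≈ 0.21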